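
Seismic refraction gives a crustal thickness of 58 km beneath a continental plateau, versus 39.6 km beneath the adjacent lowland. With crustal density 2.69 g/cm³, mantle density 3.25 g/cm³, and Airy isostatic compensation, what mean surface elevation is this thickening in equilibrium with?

3.17 km

Excess crust Δ = 58 km − 39.6 km = 18.4 km, split between elevation h and root r with h + r = Δ.
Airy balance ρ_c h = (ρ_m − ρ_c) r gives r = h ρ_c/(ρ_m − ρ_c), so h (1 + ρ_c/(ρ_m − ρ_c)) = Δ, i.e. h = Δ (ρ_m − ρ_c)/ρ_m.
h = 18.4 km × 0.56/3.25 = 3.17 km.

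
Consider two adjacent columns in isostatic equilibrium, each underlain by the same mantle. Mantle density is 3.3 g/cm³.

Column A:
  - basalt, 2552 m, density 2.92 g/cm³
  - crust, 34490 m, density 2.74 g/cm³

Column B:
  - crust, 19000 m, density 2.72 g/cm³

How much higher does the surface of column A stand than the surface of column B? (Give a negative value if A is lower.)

2810 m

For any compensation level in the mantle, the mantle terms cancel and isostasy reduces to e = (Σt_A − Σt_B) − (Σ(ρt)_A − Σ(ρt)_B) / ρ_m.
Σt_A = 37042 m; Σt_B = 19000 m; Σ(ρt)_A = 101954.44; Σ(ρt)_B = 51680 (in m·g/cm³).
e = (37042 − 19000) − (101954.44 − 51680) / 3.3 = 2810 m.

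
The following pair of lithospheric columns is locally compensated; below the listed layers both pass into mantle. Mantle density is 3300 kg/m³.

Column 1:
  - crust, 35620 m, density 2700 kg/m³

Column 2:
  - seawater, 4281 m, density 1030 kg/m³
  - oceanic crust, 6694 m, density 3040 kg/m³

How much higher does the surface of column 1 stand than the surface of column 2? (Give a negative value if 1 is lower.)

For any compensation level in the mantle, the mantle terms cancel and isostasy reduces to e = (Σt_1 − Σt_2) − (Σ(ρt)_1 − Σ(ρt)_2) / ρ_m.
Σt_1 = 35620 m; Σt_2 = 10975 m; Σ(ρt)_1 = 96174000; Σ(ρt)_2 = 24759190 (in m·kg/m³).
e = (35620 − 10975) − (96174000 − 24759190) / 3300 = 3000 m.

3000 m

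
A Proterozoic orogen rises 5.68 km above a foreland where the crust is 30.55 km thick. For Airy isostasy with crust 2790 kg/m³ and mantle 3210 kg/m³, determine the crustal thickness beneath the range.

Root depth r = h ρ_c / (ρ_m − ρ_c) = 5.68 km × 2790 / 420 = 37.73 km.
Total thickness = T + h + r = 30.55 km + 5.68 km + 37.73 km = 74 km.

74 km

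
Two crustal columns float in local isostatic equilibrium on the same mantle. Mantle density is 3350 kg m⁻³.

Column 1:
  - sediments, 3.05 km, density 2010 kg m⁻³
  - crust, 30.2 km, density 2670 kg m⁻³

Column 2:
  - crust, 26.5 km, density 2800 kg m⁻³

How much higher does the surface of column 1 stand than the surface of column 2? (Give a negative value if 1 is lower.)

3 km

For any compensation level in the mantle, the mantle terms cancel and isostasy reduces to e = (Σt_1 − Σt_2) − (Σ(ρt)_1 − Σ(ρt)_2) / ρ_m.
Σt_1 = 33.25 km; Σt_2 = 26.5 km; Σ(ρt)_1 = 86764.5; Σ(ρt)_2 = 74200 (in km·kg m⁻³).
e = (33.25 − 26.5) − (86764.5 − 74200) / 3350 = 3 km.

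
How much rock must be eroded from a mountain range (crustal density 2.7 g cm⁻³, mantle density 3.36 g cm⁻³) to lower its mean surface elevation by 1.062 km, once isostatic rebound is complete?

Net drop Δ = e − u = e − e ρ_c/ρ_m = e (ρ_m − ρ_c)/ρ_m.
e = Δ ρ_m/(ρ_m − ρ_c) = 1.062 km × 3.36/0.66 = 5.41 km.

5.41 km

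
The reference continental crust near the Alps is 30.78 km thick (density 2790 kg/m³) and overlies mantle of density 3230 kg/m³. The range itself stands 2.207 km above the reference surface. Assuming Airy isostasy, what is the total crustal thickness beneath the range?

Root depth r = h ρ_c / (ρ_m − ρ_c) = 2.207 km × 2790 / 440 = 13.99 km.
Total thickness = T + h + r = 30.78 km + 2.207 km + 13.99 km = 47 km.

47 km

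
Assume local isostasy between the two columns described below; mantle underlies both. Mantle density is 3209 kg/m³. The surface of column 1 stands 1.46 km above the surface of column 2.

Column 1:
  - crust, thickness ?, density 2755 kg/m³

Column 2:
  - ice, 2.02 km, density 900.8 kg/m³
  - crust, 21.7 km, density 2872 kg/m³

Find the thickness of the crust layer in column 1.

36.7 km

Take the compensation level at the base of the deeper column (depth z_c below the surface of column 1) and equate Σ ρ_i t_i down to z_c; mantle fills any gap and the z_c terms cancel.
Column 1: x×2755 + (z_c − 0 − x)×3209
Column 2: 1.46×0 + 2.02×900.8 + 21.7×2872 + (z_c − 1.46 − 23.72)×3209
The z_c×3209 term appears on both sides and cancels. Collect the known terms of each column as K = Σ(ρt)_known − 3209 × (depth of known layers): K_1 = 0 − 3209×0 = 0; K_2 = 64142.016 − 3209×(1.46 + 23.72) = −16660.604.
Balance: K_1 − x×(3209 − 2755) = K_2, so x = (K_1 − K_2)/(3209 − 2755) = 16660.6/454 = 36.7 km.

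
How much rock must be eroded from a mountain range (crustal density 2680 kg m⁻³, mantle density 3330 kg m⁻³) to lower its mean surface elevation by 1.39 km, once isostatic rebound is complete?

Net drop Δ = e − u = e − e ρ_c/ρ_m = e (ρ_m − ρ_c)/ρ_m.
e = Δ ρ_m/(ρ_m − ρ_c) = 1.39 km × 3330/650 = 7.12 km.

7.12 km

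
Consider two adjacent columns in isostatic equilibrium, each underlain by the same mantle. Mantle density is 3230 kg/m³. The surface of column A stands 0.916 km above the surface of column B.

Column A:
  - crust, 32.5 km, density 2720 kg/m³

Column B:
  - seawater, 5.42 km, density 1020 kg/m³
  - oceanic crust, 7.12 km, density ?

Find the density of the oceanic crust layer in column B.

Take the compensation level at the base of the deeper column (depth z_c below the surface of column A) and equate Σ ρ_i t_i down to z_c; mantle fills any gap and the z_c terms cancel.
Column A: 32.5×2720 + (z_c − 32.5)×3230
Column B: 0.916×0 + 5.42×1020 + 7.12×ρ + (z_c − 0.916 − 12.54)×3230
The z_c×3230 term appears on both sides and cancels. Collect the known terms of each column as K = Σ(ρt)_known − 3230 × (depth of known layers): K_A = 88400 − 3230×32.5 = −16575; K_B = 5528.4 − 3230×(0.916 + 12.54) = −37934.48.
Balance: K_A = K_B + 7.12×ρ, so ρ = (K_A − K_B)/7.12 = 21359.5/7.12 = 3000 kg/m³.

3000 kg/m³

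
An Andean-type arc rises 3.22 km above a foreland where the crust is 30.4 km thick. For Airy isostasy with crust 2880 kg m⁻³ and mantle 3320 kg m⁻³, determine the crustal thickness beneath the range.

54.7 km

Root depth r = h ρ_c / (ρ_m − ρ_c) = 3.22 km × 2880 / 440 = 21.08 km.
Total thickness = T + h + r = 30.4 km + 3.22 km + 21.08 km = 54.7 km.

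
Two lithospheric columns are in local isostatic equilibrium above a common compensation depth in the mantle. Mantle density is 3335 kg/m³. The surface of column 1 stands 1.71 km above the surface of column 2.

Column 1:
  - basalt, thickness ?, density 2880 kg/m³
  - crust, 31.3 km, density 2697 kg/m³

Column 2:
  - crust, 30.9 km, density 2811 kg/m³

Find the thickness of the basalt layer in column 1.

4.23 km

Take the compensation level at the base of the deeper column (depth z_c below the surface of column 1) and equate Σ ρ_i t_i down to z_c; mantle fills any gap and the z_c terms cancel.
Column 1: x×2880 + 31.3×2697 + (z_c − 31.3 − x)×3335
Column 2: 1.71×0 + 30.9×2811 + (z_c − 1.71 − 30.9)×3335
The z_c×3335 term appears on both sides and cancels. Collect the known terms of each column as K = Σ(ρt)_known − 3335 × (depth of known layers): K_1 = 84416.1 − 3335×31.3 = −19969.4; K_2 = 86859.9 − 3335×(1.71 + 30.9) = −21894.45.
Balance: K_1 − x×(3335 − 2880) = K_2, so x = (K_1 − K_2)/(3335 − 2880) = 1925.05/455 = 4.23 km.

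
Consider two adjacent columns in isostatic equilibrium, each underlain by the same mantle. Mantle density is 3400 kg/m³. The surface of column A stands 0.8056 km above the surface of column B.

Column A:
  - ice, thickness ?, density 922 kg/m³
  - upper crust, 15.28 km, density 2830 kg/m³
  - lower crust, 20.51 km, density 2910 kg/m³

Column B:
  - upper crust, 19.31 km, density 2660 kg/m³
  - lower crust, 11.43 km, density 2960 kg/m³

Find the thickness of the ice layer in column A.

Take the compensation level at the base of the deeper column (depth z_c below the surface of column A) and equate Σ ρ_i t_i down to z_c; mantle fills any gap and the z_c terms cancel.
Column A: x×922 + 15.28×2830 + 20.51×2910 + (z_c − 35.79 − x)×3400
Column B: 0.8056×0 + 19.31×2660 + 11.43×2960 + (z_c − 0.8056 − 30.74)×3400
The z_c×3400 term appears on both sides and cancels. Collect the known terms of each column as K = Σ(ρt)_known − 3400 × (depth of known layers): K_A = 102926.5 − 3400×35.79 = −18759.5; K_B = 85197.4 − 3400×(0.8056 + 30.74) = −22057.64.
Balance: K_A − x×(3400 − 922) = K_B, so x = (K_A − K_B)/(3400 − 922) = 3298.14/2478 = 1.33 km.

1.33 km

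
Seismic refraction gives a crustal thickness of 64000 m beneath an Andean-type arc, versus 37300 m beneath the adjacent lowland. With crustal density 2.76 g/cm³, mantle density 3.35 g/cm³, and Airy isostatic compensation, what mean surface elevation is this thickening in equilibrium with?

4700 m

Excess crust Δ = 64000 m − 37300 m = 26700 m, split between elevation h and root r with h + r = Δ.
Airy balance ρ_c h = (ρ_m − ρ_c) r gives r = h ρ_c/(ρ_m − ρ_c), so h (1 + ρ_c/(ρ_m − ρ_c)) = Δ, i.e. h = Δ (ρ_m − ρ_c)/ρ_m.
h = 26700 m × 0.59/3.35 = 4700 m.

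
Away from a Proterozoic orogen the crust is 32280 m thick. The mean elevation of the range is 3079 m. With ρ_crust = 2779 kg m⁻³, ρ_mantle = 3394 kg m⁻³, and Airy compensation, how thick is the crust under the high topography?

Root depth r = h ρ_c / (ρ_m − ρ_c) = 3079 m × 2779 / 615 = 13910 m.
Total thickness = T + h + r = 32280 m + 3079 m + 13910 m = 49300 m.

49300 m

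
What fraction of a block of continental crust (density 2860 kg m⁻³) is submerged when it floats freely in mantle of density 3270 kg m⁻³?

87.5%

Submerged fraction = ρ_obj/ρ_fluid = 2860/3270 = 87.5%.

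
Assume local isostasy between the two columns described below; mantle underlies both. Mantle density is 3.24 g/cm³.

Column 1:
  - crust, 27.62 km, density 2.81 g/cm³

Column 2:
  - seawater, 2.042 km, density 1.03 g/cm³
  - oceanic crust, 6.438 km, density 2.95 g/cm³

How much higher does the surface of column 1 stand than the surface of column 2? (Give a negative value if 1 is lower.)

For any compensation level in the mantle, the mantle terms cancel and isostasy reduces to e = (Σt_1 − Σt_2) − (Σ(ρt)_1 − Σ(ρt)_2) / ρ_m.
Σt_1 = 27.62 km; Σt_2 = 8.48 km; Σ(ρt)_1 = 77.6122; Σ(ρt)_2 = 21.09536 (in km·g/cm³).
e = (27.62 − 8.48) − (77.6122 − 21.09536) / 3.24 = 1.7 km.

1.7 km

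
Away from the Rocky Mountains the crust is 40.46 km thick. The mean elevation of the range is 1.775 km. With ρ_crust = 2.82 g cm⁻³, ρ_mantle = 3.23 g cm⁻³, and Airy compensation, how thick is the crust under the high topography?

Root depth r = h ρ_c / (ρ_m − ρ_c) = 1.775 km × 2.82 / 0.41 = 12.21 km.
Total thickness = T + h + r = 40.46 km + 1.775 km + 12.21 km = 54.4 km.

54.4 km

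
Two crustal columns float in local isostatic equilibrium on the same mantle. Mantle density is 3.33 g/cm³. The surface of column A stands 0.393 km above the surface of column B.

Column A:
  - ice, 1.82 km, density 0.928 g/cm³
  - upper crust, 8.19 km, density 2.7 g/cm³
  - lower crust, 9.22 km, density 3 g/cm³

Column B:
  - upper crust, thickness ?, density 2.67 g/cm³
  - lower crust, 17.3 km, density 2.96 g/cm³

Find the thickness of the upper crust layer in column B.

7.37 km

Take the compensation level at the base of the deeper column (depth z_c below the surface of column A) and equate Σ ρ_i t_i down to z_c; mantle fills any gap and the z_c terms cancel.
Column A: 1.82×0.928 + 8.19×2.7 + 9.22×3 + (z_c − 19.23)×3.33
Column B: 0.393×0 + x×2.67 + 17.3×2.96 + (z_c − 0.393 − 17.3 − x)×3.33
The z_c×3.33 term appears on both sides and cancels. Collect the known terms of each column as K = Σ(ρt)_known − 3.33 × (depth of known layers): K_A = 51.46196 − 3.33×19.23 = −12.57394; K_B = 51.208 − 3.33×(0.393 + 17.3) = −7.70969.
Balance: K_A = K_B − x×(3.33 − 2.67), so x = (K_B − K_A)/(3.33 − 2.67) = 4.86425/0.66 = 7.37 km.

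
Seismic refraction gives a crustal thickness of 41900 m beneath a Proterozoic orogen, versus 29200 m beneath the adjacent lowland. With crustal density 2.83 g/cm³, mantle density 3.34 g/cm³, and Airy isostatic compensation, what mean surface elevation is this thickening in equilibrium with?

Excess crust Δ = 41900 m − 29200 m = 12700 m, split between elevation h and root r with h + r = Δ.
Airy balance ρ_c h = (ρ_m − ρ_c) r gives r = h ρ_c/(ρ_m − ρ_c), so h (1 + ρ_c/(ρ_m − ρ_c)) = Δ, i.e. h = Δ (ρ_m − ρ_c)/ρ_m.
h = 12700 m × 0.51/3.34 = 1940 m.

1940 m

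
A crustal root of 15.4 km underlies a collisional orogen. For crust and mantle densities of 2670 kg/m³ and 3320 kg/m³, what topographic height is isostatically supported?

For local isostatic compensation: ρ_c h = (ρ_m − ρ_c) r.
h = r (ρ_m − ρ_c) / ρ_c = 15.4 km × (3320 − 2670) / 2670 = 3.75 km.

3.75 km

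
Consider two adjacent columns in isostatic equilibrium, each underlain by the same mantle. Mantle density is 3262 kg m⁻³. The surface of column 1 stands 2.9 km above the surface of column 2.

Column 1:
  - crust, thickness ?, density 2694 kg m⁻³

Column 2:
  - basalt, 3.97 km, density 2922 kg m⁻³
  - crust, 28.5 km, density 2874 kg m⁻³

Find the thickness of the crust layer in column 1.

Take the compensation level at the base of the deeper column (depth z_c below the surface of column 1) and equate Σ ρ_i t_i down to z_c; mantle fills any gap and the z_c terms cancel.
Column 1: x×2694 + (z_c − 0 − x)×3262
Column 2: 2.9×0 + 3.97×2922 + 28.5×2874 + (z_c − 2.9 − 32.47)×3262
The z_c×3262 term appears on both sides and cancels. Collect the known terms of each column as K = Σ(ρt)_known − 3262 × (depth of known layers): K_1 = 0 − 3262×0 = 0; K_2 = 93509.34 − 3262×(2.9 + 32.47) = −21867.6.
Balance: K_1 − x×(3262 − 2694) = K_2, so x = (K_1 − K_2)/(3262 − 2694) = 21867.6/568 = 38.5 km.

38.5 km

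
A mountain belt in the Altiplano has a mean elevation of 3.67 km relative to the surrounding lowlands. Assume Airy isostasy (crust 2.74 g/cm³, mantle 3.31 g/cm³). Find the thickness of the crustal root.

Balancing pressure at the compensation depth: the weight of the topography is balanced by the buoyancy of the root, ρ_c h = (ρ_m − ρ_c) r.
r = h · ρ_c / (ρ_m − ρ_c) = 3.67 km × 2.74 / (3.31 − 2.74) = 17.6 km.

17.6 km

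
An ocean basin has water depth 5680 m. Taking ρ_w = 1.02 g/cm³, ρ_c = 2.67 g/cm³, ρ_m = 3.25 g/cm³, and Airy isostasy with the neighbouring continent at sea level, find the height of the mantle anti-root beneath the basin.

In Airy isostatic equilibrium: replacing crust with seawater at the top is compensated by replacing crust with mantle at the base: d (ρ_c − ρ_w) = a (ρ_m − ρ_c).
a = d (ρ_c − ρ_w)/(ρ_m − ρ_c) = 5680 m × 1.65/0.58 = 16200 m.

16200 m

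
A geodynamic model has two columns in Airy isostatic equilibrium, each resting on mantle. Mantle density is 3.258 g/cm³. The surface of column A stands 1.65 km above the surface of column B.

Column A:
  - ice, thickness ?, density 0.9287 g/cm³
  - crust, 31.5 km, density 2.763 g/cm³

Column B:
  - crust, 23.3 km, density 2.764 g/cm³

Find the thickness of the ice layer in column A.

Take the compensation level at the base of the deeper column (depth z_c below the surface of column A) and equate Σ ρ_i t_i down to z_c; mantle fills any gap and the z_c terms cancel.
Column A: x×0.9287 + 31.5×2.763 + (z_c − 31.5 − x)×3.258
Column B: 1.65×0 + 23.3×2.764 + (z_c − 1.65 − 23.3)×3.258
The z_c×3.258 term appears on both sides and cancels. Collect the known terms of each column as K = Σ(ρt)_known − 3.258 × (depth of known layers): K_A = 87.0345 − 3.258×31.5 = −15.5925; K_B = 64.4012 − 3.258×(1.65 + 23.3) = −16.8859.
Balance: K_A − x×(3.258 − 0.9287) = K_B, so x = (K_A − K_B)/(3.258 − 0.9287) = 1.2934/2.3293 = 0.555 km.

0.555 km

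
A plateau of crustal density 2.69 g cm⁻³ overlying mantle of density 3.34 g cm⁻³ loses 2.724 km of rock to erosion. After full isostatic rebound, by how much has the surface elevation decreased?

Rebound u = e ρ_c/ρ_m = 2.724 km × 2.69/3.34 = 2.194 km.
Net surface drop = e − u = 2.724 km − 2.194 km = e (ρ_m − ρ_c)/ρ_m = 0.53 km.

0.53 km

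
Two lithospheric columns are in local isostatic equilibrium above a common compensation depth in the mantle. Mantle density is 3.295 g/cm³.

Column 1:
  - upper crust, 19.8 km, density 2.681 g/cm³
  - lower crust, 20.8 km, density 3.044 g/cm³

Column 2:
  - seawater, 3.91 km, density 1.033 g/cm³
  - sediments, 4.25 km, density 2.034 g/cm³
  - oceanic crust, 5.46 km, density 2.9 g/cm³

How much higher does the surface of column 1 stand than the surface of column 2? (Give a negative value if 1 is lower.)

0.309 km

For any compensation level in the mantle, the mantle terms cancel and isostasy reduces to e = (Σt_1 − Σt_2) − (Σ(ρt)_1 − Σ(ρt)_2) / ρ_m.
Σt_1 = 40.6 km; Σt_2 = 13.62 km; Σ(ρt)_1 = 116.399; Σ(ρt)_2 = 28.51753 (in km·g/cm³).
e = (40.6 − 13.62) − (116.399 − 28.51753) / 3.295 = 0.309 km.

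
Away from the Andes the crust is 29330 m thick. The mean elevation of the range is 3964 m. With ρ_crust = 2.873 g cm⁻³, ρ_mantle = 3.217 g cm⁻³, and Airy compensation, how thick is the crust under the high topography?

66400 m

Root depth r = h ρ_c / (ρ_m − ρ_c) = 3964 m × 2.873 / 0.344 = 33110 m.
Total thickness = T + h + r = 29330 m + 3964 m + 33110 m = 66400 m.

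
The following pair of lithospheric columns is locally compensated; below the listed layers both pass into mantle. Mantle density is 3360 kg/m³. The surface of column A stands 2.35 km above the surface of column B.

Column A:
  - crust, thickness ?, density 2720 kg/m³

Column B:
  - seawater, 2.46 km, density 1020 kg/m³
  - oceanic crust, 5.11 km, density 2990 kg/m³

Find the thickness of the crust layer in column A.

Take the compensation level at the base of the deeper column (depth z_c below the surface of column A) and equate Σ ρ_i t_i down to z_c; mantle fills any gap and the z_c terms cancel.
Column A: x×2720 + (z_c − 0 − x)×3360
Column B: 2.35×0 + 2.46×1020 + 5.11×2990 + (z_c − 2.35 − 7.57)×3360
The z_c×3360 term appears on both sides and cancels. Collect the known terms of each column as K = Σ(ρt)_known − 3360 × (depth of known layers): K_A = 0 − 3360×0 = 0; K_B = 17788.1 − 3360×(2.35 + 7.57) = −15543.1.
Balance: K_A − x×(3360 − 2720) = K_B, so x = (K_A − K_B)/(3360 − 2720) = 15543.1/640 = 24.3 km.

24.3 km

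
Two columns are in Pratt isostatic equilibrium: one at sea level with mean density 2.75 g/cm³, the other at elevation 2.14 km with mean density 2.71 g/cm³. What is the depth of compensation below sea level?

ρ_ref D = ρ (D + h) → D (ρ_ref − ρ) = ρ h.
D = ρ h/(ρ_ref − ρ) = 2.71 × 2.14 km/(2.75 − 2.71) = 145 km.

145 km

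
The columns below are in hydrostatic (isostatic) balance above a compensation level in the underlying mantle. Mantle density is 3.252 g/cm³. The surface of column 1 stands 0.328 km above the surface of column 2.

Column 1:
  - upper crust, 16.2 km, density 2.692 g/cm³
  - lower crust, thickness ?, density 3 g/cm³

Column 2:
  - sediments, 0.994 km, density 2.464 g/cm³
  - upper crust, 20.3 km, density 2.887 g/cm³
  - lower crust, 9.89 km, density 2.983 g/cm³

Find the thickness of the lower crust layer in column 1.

11.3 km

Take the compensation level at the base of the deeper column (depth z_c below the surface of column 1) and equate Σ ρ_i t_i down to z_c; mantle fills any gap and the z_c terms cancel.
Column 1: 16.2×2.692 + x×3 + (z_c − 16.2 − x)×3.252
Column 2: 0.328×0 + 0.994×2.464 + 20.3×2.887 + 9.89×2.983 + (z_c − 0.328 − 31.184)×3.252
The z_c×3.252 term appears on both sides and cancels. Collect the known terms of each column as K = Σ(ρt)_known − 3.252 × (depth of known layers): K_1 = 43.6104 − 3.252×16.2 = −9.072; K_2 = 90.557186 − 3.252×(0.328 + 31.184) = −11.919838.
Balance: K_1 − x×(3.252 − 3) = K_2, so x = (K_1 − K_2)/(3.252 − 3) = 2.84784/0.252 = 11.3 km.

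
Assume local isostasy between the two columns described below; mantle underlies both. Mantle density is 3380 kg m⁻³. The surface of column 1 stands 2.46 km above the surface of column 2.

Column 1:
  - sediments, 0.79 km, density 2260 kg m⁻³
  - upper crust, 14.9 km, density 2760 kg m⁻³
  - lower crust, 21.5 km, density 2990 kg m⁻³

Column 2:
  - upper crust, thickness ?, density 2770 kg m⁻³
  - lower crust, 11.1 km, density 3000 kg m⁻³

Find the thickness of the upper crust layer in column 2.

Take the compensation level at the base of the deeper column (depth z_c below the surface of column 1) and equate Σ ρ_i t_i down to z_c; mantle fills any gap and the z_c terms cancel.
Column 1: 0.79×2260 + 14.9×2760 + 21.5×2990 + (z_c − 37.19)×3380
Column 2: 2.46×0 + x×2770 + 11.1×3000 + (z_c − 2.46 − 11.1 − x)×3380
The z_c×3380 term appears on both sides and cancels. Collect the known terms of each column as K = Σ(ρt)_known − 3380 × (depth of known layers): K_1 = 107194.4 − 3380×37.19 = −18507.8; K_2 = 33300 − 3380×(2.46 + 11.1) = −12532.8.
Balance: K_1 = K_2 − x×(3380 − 2770), so x = (K_2 − K_1)/(3380 − 2770) = 5975/610 = 9.8 km.

9.8 km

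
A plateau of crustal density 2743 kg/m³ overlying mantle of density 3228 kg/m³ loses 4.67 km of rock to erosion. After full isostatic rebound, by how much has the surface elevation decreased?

Rebound u = e ρ_c/ρ_m = 4.67 km × 2743/3228 = 3.968 km.
Net surface drop = e − u = 4.67 km − 3.968 km = e (ρ_m − ρ_c)/ρ_m = 0.702 km.

0.702 km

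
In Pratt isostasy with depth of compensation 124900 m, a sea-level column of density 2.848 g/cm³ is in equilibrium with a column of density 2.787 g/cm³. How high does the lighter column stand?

2730 m

ρ_ref D = ρ (D + h) → h = D (ρ_ref − ρ)/ρ.
h = 124900 m × (2.848 − 2.787)/2.787 = 2730 m.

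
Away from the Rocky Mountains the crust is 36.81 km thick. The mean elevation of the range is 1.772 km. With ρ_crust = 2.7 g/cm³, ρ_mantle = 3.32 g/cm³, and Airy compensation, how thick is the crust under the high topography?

46.3 km

Root depth r = h ρ_c / (ρ_m − ρ_c) = 1.772 km × 2.7 / 0.62 = 7.717 km.
Total thickness = T + h + r = 36.81 km + 1.772 km + 7.717 km = 46.3 km.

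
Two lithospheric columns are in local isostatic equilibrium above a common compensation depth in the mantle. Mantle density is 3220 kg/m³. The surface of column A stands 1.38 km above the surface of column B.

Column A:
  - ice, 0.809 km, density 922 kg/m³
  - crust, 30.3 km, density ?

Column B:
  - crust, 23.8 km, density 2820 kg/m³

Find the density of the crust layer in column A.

Take the compensation level at the base of the deeper column (depth z_c below the surface of column A) and equate Σ ρ_i t_i down to z_c; mantle fills any gap and the z_c terms cancel.
Column A: 0.809×922 + 30.3×ρ + (z_c − 31.109)×3220
Column B: 1.38×0 + 23.8×2820 + (z_c − 1.38 − 23.8)×3220
The z_c×3220 term appears on both sides and cancels. Collect the known terms of each column as K = Σ(ρt)_known − 3220 × (depth of known layers): K_A = 745.898 − 3220×31.109 = −99425.082; K_B = 67116 − 3220×(1.38 + 23.8) = −13963.6.
Balance: K_A + 30.3×ρ = K_B, so ρ = (K_B − K_A)/30.3 = 85461.5/30.3 = 2820 kg/m³.

2820 kg/m³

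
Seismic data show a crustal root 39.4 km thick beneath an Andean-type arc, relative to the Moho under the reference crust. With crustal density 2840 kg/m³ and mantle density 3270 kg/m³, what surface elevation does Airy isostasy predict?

5.97 km

Balancing pressure at the compensation depth: ρ_c h = (ρ_m − ρ_c) r.
h = r (ρ_m − ρ_c) / ρ_c = 39.4 km × (3270 − 2840) / 2840 = 5.97 km.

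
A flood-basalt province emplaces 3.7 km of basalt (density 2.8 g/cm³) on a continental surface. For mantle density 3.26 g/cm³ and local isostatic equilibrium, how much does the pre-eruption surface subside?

Subaerial loading: s = t ρ_load / ρ_m.
s = 3.7 km × 2.8/3.26 = 3.18 km.

3.18 km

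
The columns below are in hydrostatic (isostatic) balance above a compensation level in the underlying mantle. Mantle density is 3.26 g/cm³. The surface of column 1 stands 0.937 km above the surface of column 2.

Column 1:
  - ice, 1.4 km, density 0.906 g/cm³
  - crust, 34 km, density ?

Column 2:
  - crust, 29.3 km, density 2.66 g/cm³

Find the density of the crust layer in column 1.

Take the compensation level at the base of the deeper column (depth z_c below the surface of column 1) and equate Σ ρ_i t_i down to z_c; mantle fills any gap and the z_c terms cancel.
Column 1: 1.4×0.906 + 34×ρ + (z_c − 35.4)×3.26
Column 2: 0.937×0 + 29.3×2.66 + (z_c − 0.937 − 29.3)×3.26
The z_c×3.26 term appears on both sides and cancels. Collect the known terms of each column as K = Σ(ρt)_known − 3.26 × (depth of known layers): K_1 = 1.2684 − 3.26×35.4 = −114.1356; K_2 = 77.938 − 3.26×(0.937 + 29.3) = −20.63462.
Balance: K_1 + 34×ρ = K_2, so ρ = (K_2 − K_1)/34 = 93.501/34 = 2.75 g/cm³.

2.75 g/cm³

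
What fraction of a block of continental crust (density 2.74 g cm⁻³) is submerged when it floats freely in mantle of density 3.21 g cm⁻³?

Submerged fraction = ρ_obj/ρ_fluid = 2.74/3.21 = 0.854.

0.854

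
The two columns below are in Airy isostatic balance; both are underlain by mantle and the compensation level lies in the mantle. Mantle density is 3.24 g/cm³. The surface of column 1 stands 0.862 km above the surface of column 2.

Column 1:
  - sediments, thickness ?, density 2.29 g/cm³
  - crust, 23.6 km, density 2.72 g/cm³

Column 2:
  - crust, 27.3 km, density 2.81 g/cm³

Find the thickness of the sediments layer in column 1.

2.38 km

Take the compensation level at the base of the deeper column (depth z_c below the surface of column 1) and equate Σ ρ_i t_i down to z_c; mantle fills any gap and the z_c terms cancel.
Column 1: x×2.29 + 23.6×2.72 + (z_c − 23.6 − x)×3.24
Column 2: 0.862×0 + 27.3×2.81 + (z_c − 0.862 − 27.3)×3.24
The z_c×3.24 term appears on both sides and cancels. Collect the known terms of each column as K = Σ(ρt)_known − 3.24 × (depth of known layers): K_1 = 64.192 − 3.24×23.6 = −12.272; K_2 = 76.713 − 3.24×(0.862 + 27.3) = −14.53188.
Balance: K_1 − x×(3.24 − 2.29) = K_2, so x = (K_1 − K_2)/(3.24 − 2.29) = 2.25988/0.95 = 2.38 km.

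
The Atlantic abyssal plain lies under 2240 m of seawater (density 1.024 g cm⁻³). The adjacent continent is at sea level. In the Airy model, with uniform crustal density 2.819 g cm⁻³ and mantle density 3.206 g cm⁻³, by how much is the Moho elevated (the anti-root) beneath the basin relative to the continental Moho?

For local isostatic compensation: replacing crust with seawater at the top is compensated by replacing crust with mantle at the base: d (ρ_c − ρ_w) = a (ρ_m − ρ_c).
a = d (ρ_c − ρ_w)/(ρ_m − ρ_c) = 2240 m × 1.795/0.387 = 10400 m.

10400 m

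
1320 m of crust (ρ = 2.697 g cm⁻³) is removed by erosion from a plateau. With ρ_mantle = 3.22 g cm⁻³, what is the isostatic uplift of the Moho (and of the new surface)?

1110 m

Unloading: uplift u = e ρ_c/ρ_m = 1320 m × 2.697/3.22 = 1110 m.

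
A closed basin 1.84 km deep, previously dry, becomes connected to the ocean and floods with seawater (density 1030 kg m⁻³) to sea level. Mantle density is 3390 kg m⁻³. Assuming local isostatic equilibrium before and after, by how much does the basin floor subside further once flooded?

After flooding the water column is d + s deep. Its weight must equal the weight of mantle displaced by the extra subsidence s: (d + s) ρ_w = s ρ_m.
s = d ρ_w / (ρ_m − ρ_w) = 1.84 km × 1030/(3390 − 1030) = 0.803 km.

0.803 km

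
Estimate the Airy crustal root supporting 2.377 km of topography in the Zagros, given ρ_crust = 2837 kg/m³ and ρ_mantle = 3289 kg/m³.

Isostatic balance requires: the weight of the topography is balanced by the buoyancy of the root, ρ_c h = (ρ_m − ρ_c) r.
r = h · ρ_c / (ρ_m − ρ_c) = 2.377 km × 2837 / (3289 − 2837) = 14.9 km.

14.9 km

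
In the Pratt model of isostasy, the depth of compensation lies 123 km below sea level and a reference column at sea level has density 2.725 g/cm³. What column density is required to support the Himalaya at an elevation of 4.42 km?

2.63 g/cm³

Pratt balance: ρ_ref D = ρ (D + h).
ρ = ρ_ref D/(D + h) = 2.725 × 123 km/(123 km + 4.42 km) = 2.63 g/cm³.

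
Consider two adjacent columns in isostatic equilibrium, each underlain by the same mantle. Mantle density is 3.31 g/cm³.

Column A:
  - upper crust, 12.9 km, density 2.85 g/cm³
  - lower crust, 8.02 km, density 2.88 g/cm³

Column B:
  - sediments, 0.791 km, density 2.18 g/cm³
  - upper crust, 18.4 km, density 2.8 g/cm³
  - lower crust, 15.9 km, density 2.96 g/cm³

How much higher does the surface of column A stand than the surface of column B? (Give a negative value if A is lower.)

−1.95 km

For any compensation level in the mantle, the mantle terms cancel and isostasy reduces to e = (Σt_A − Σt_B) − (Σ(ρt)_A − Σ(ρt)_B) / ρ_m.
Σt_A = 20.92 km; Σt_B = 35.091 km; Σ(ρt)_A = 59.8626; Σ(ρt)_B = 100.30838 (in km·g/cm³).
e = (20.92 − 35.091) − (59.8626 − 100.30838) / 3.31 = −1.95 km.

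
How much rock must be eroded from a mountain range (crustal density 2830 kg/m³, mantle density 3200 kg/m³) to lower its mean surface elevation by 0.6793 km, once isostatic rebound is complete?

5.88 km

Net drop Δ = e − u = e − e ρ_c/ρ_m = e (ρ_m − ρ_c)/ρ_m.
e = Δ ρ_m/(ρ_m − ρ_c) = 0.6793 km × 3200/370 = 5.88 km.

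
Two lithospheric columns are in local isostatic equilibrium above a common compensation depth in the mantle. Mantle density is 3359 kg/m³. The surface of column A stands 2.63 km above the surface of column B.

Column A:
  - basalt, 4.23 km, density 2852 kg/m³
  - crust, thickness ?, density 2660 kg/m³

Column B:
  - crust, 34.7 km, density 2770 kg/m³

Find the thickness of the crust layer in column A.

38.8 km

Take the compensation level at the base of the deeper column (depth z_c below the surface of column A) and equate Σ ρ_i t_i down to z_c; mantle fills any gap and the z_c terms cancel.
Column A: 4.23×2852 + x×2660 + (z_c − 4.23 − x)×3359
Column B: 2.63×0 + 34.7×2770 + (z_c − 2.63 − 34.7)×3359
The z_c×3359 term appears on both sides and cancels. Collect the known terms of each column as K = Σ(ρt)_known − 3359 × (depth of known layers): K_A = 12063.96 − 3359×4.23 = −2144.61; K_B = 96119 − 3359×(2.63 + 34.7) = −29272.47.
Balance: K_A − x×(3359 − 2660) = K_B, so x = (K_A − K_B)/(3359 − 2660) = 27127.9/699 = 38.8 km.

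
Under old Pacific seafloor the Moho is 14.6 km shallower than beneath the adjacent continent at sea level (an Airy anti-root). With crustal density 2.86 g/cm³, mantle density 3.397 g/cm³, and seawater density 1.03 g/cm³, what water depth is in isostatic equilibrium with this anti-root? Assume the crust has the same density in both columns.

4.28 km

Replacing a thickness d of crust by seawater at the top must be balanced by replacing crust with mantle at the base: d (ρ_c − ρ_w) = a (ρ_m − ρ_c).
d = a (ρ_m − ρ_c)/(ρ_c − ρ_w) = 14.6 km × 0.537/1.83 = 4.28 km.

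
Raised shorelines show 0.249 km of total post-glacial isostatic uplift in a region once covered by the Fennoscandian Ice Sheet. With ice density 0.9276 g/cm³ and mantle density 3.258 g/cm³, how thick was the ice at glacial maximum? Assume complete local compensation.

0.875 km

u = t ρ_ice/ρ_m → t = u ρ_m/ρ_ice = 0.249 km × 3.258/0.9276 = 0.875 km.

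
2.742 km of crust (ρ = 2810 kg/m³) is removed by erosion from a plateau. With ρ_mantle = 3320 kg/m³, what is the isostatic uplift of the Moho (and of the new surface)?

2.32 km

Unloading: uplift u = e ρ_c/ρ_m = 2.742 km × 2810/3320 = 2.32 km.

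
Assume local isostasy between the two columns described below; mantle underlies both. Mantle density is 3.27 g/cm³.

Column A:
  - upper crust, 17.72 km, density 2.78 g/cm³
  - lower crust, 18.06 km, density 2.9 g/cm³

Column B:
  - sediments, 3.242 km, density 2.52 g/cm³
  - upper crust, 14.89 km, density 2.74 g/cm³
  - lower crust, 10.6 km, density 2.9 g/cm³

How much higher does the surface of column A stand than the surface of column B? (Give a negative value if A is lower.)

For any compensation level in the mantle, the mantle terms cancel and isostasy reduces to e = (Σt_A − Σt_B) − (Σ(ρt)_A − Σ(ρt)_B) / ρ_m.
Σt_A = 35.78 km; Σt_B = 28.732 km; Σ(ρt)_A = 101.6356; Σ(ρt)_B = 79.70844 (in km·g/cm³).
e = (35.78 − 28.732) − (101.6356 − 79.70844) / 3.27 = 0.342 km.

0.342 km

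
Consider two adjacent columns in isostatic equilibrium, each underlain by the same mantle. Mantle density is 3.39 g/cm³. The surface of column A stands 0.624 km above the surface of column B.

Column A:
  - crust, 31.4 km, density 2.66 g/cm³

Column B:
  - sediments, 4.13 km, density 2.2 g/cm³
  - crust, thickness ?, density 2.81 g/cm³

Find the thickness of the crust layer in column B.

27.4 km

Take the compensation level at the base of the deeper column (depth z_c below the surface of column A) and equate Σ ρ_i t_i down to z_c; mantle fills any gap and the z_c terms cancel.
Column A: 31.4×2.66 + (z_c − 31.4)×3.39
Column B: 0.624×0 + 4.13×2.2 + x×2.81 + (z_c − 0.624 − 4.13 − x)×3.39
The z_c×3.39 term appears on both sides and cancels. Collect the known terms of each column as K = Σ(ρt)_known − 3.39 × (depth of known layers): K_A = 83.524 − 3.39×31.4 = −22.922; K_B = 9.086 − 3.39×(0.624 + 4.13) = −7.03006.
Balance: K_A = K_B − x×(3.39 − 2.81), so x = (K_B − K_A)/(3.39 − 2.81) = 15.8919/0.58 = 27.4 km.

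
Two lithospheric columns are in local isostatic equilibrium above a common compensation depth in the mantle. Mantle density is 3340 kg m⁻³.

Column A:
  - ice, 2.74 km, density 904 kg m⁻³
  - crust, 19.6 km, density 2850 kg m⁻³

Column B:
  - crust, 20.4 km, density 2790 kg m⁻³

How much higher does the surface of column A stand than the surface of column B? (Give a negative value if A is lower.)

For any compensation level in the mantle, the mantle terms cancel and isostasy reduces to e = (Σt_A − Σt_B) − (Σ(ρt)_A − Σ(ρt)_B) / ρ_m.
Σt_A = 22.34 km; Σt_B = 20.4 km; Σ(ρt)_A = 58336.96; Σ(ρt)_B = 56916 (in km·kg m⁻³).
e = (22.34 − 20.4) − (58336.96 − 56916) / 3340 = 1.51 km.

1.51 km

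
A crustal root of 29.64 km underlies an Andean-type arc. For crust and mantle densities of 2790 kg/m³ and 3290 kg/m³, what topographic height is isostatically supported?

5.31 km

In Airy isostatic equilibrium: ρ_c h = (ρ_m − ρ_c) r.
h = r (ρ_m − ρ_c) / ρ_c = 29.64 km × (3290 − 2790) / 2790 = 5.31 km.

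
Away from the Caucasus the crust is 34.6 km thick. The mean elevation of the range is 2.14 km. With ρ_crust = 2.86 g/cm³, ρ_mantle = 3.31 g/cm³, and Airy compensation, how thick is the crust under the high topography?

50.3 km

Root depth r = h ρ_c / (ρ_m − ρ_c) = 2.14 km × 2.86 / 0.45 = 13.6 km.
Total thickness = T + h + r = 34.6 km + 2.14 km + 13.6 km = 50.3 km.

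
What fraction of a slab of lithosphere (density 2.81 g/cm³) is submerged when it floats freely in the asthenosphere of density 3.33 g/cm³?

Submerged fraction = ρ_obj/ρ_fluid = 2.81/3.33 = 0.844.

0.844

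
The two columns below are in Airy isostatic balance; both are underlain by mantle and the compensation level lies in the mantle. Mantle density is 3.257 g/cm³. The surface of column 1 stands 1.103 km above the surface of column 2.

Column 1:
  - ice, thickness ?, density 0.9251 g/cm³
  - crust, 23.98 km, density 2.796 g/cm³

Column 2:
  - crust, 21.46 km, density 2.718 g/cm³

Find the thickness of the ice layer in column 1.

Take the compensation level at the base of the deeper column (depth z_c below the surface of column 1) and equate Σ ρ_i t_i down to z_c; mantle fills any gap and the z_c terms cancel.
Column 1: x×0.9251 + 23.98×2.796 + (z_c − 23.98 − x)×3.257
Column 2: 1.103×0 + 21.46×2.718 + (z_c − 1.103 − 21.46)×3.257
The z_c×3.257 term appears on both sides and cancels. Collect the known terms of each column as K = Σ(ρt)_known − 3.257 × (depth of known layers): K_1 = 67.04808 − 3.257×23.98 = −11.05478; K_2 = 58.32828 − 3.257×(1.103 + 21.46) = −15.159411.
Balance: K_1 − x×(3.257 − 0.9251) = K_2, so x = (K_1 − K_2)/(3.257 − 0.9251) = 4.10463/2.3319 = 1.76 km.

1.76 km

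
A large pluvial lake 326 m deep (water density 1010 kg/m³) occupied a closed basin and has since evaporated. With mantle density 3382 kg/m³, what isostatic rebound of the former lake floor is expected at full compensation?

u = d ρ_w/ρ_m = 326 m × 1010/3382 = 97.4 m.

97.4 m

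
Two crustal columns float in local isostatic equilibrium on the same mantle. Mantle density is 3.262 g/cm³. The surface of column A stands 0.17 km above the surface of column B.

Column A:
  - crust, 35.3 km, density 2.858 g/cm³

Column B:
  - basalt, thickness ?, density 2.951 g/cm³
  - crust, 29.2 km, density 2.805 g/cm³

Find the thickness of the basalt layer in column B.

1.16 km

Take the compensation level at the base of the deeper column (depth z_c below the surface of column A) and equate Σ ρ_i t_i down to z_c; mantle fills any gap and the z_c terms cancel.
Column A: 35.3×2.858 + (z_c − 35.3)×3.262
Column B: 0.17×0 + x×2.951 + 29.2×2.805 + (z_c − 0.17 − 29.2 − x)×3.262
The z_c×3.262 term appears on both sides and cancels. Collect the known terms of each column as K = Σ(ρt)_known − 3.262 × (depth of known layers): K_A = 100.8874 − 3.262×35.3 = −14.2612; K_B = 81.906 − 3.262×(0.17 + 29.2) = −13.89894.
Balance: K_A = K_B − x×(3.262 − 2.951), so x = (K_B − K_A)/(3.262 − 2.951) = 0.36226/0.311 = 1.16 km.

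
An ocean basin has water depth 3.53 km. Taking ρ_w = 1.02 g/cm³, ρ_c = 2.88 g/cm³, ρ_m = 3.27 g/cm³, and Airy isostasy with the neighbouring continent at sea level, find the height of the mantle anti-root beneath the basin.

Isostatic balance requires: replacing crust with seawater at the top is compensated by replacing crust with mantle at the base: d (ρ_c − ρ_w) = a (ρ_m − ρ_c).
a = d (ρ_c − ρ_w)/(ρ_m − ρ_c) = 3.53 km × 1.86/0.39 = 16.8 km.

16.8 km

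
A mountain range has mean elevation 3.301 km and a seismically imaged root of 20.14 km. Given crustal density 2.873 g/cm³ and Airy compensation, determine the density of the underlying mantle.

3.34 g/cm³

Airy balance: ρ_c h = (ρ_m − ρ_c) r → ρ_m = ρ_c (1 + h/r).
ρ_m = 2.873 × (1 + 3.301 km/20.14 km) = 3.34 g/cm³.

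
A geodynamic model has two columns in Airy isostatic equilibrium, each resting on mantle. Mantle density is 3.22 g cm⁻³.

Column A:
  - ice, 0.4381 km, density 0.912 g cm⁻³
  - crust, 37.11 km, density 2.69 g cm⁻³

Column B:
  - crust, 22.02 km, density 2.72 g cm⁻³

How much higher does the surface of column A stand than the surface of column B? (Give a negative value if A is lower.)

3 km

For any compensation level in the mantle, the mantle terms cancel and isostasy reduces to e = (Σt_A − Σt_B) − (Σ(ρt)_A − Σ(ρt)_B) / ρ_m.
Σt_A = 37.5481 km; Σt_B = 22.02 km; Σ(ρt)_A = 100.225447; Σ(ρt)_B = 59.8944 (in km·g cm⁻³).
e = (37.5481 − 22.02) − (100.225447 − 59.8944) / 3.22 = 3 km.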